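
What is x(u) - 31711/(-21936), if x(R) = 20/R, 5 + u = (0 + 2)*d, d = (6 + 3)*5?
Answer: 626831/372912 ≈ 1.6809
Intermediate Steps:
d = 45 (d = 9*5 = 45)
u = 85 (u = -5 + (0 + 2)*45 = -5 + 2*45 = -5 + 90 = 85)
x(u) - 31711/(-21936) = 20/85 - 31711/(-21936) = 20*(1/85) - 31711*(-1/21936) = 4/17 + 31711/21936 = 626831/372912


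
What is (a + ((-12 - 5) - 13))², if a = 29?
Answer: 1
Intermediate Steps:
(a + ((-12 - 5) - 13))² = (29 + ((-12 - 5) - 13))² = (29 + (-17 - 13))² = (29 - 30)² = (-1)² = 1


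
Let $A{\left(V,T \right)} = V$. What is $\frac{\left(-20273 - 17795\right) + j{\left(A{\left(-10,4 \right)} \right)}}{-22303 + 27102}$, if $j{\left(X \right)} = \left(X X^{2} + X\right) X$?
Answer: $- \frac{27968}{4799} \approx -5.8279$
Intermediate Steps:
$j{\left(X \right)} = X \left(X + X^{3}\right)$ ($j{\left(X \right)} = \left(X^{3} + X\right) X = \left(X + X^{3}\right) X = X \left(X + X^{3}\right)$)
$\frac{\left(-20273 - 17795\right) + j{\left(A{\left(-10,4 \right)} \right)}}{-22303 + 27102} = \frac{\left(-20273 - 17795\right) + \left(\left(-10\right)^{2} + \left(-10\right)^{4}\right)}{-22303 + 27102} = \frac{-38068 + \left(100 + 10000\right)}{4799} = \left(-38068 + 10100\right) \frac{1}{4799} = \left(-27968\right) \frac{1}{4799} = - \frac{27968}{4799}$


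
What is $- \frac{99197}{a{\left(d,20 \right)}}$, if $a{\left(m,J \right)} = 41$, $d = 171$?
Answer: $- \frac{99197}{41} \approx -2419.4$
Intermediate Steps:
$- \frac{99197}{a{\left(d,20 \right)}} = - \frac{99197}{41}$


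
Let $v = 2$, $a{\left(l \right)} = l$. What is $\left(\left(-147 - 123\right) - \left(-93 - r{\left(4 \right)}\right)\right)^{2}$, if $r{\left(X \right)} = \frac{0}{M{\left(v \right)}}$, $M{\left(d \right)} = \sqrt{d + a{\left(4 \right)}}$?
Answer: $31329$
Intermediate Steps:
$M{\left(d \right)} = \sqrt{4 + d}$ ($M{\left(d \right)} = \sqrt{d + 4} = \sqrt{4 + d}$)
$r{\left(X \right)} = 0$ ($r{\left(X \right)} = \frac{0}{\sqrt{4 + 2}} = \frac{0}{\sqrt{6}} = 0 \frac{\sqrt{6}}{6} = 0$)
$\left(\left(-147 - 123\right) - \left(-93 - r{\left(4 \right)}\right)\right)^{2} = \left(\left(-147 - 123\right) + \left(\left(168 + 0\right) - 75\right)\right)^{2} = \left(\left(-147 - 123\right) + \left(168 - 75\right)\right)^{2} = \left(-270 + 93\right)^{2} = \left(-177\right)^{2} = 31329$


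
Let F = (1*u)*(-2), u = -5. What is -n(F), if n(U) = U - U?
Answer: 0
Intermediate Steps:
F = 10 (F = (1*(-5))*(-2) = -5*(-2) = 10)
n(U) = 0
-n(F) = -1*0 = 0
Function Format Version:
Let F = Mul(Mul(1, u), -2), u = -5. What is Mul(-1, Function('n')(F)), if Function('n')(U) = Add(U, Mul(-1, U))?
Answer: 0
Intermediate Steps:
F = 10 (F = Mul(Mul(1, -5), -2) = Mul(-5, -2) = 10)
Function('n')(U) = 0
Mul(-1, Function('n')(F)) = Mul(-1, 0) = 0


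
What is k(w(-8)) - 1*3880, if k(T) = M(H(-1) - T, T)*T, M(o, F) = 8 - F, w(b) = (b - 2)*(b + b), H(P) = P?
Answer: -28200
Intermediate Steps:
w(b) = 2*b*(-2 + b) (w(b) = (-2 + b)*(2*b) = 2*b*(-2 + b))
k(T) = T*(8 - T) (k(T) = (8 - T)*T = T*(8 - T))
k(w(-8)) - 1*3880 = (2*(-8)*(-2 - 8))*(8 - 2*(-8)*(-2 - 8)) - 1*3880 = (2*(-8)*(-10))*(8 - 2*(-8)*(-10)) - 3880 = 160*(8 - 1*160) - 3880 = 160*(8 - 160) - 3880 = 160*(-152) - 3880 = -24320 - 3880 = -28200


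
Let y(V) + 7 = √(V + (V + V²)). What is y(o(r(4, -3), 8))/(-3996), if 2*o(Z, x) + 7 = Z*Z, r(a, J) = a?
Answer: 7/3996 - √13/2664 ≈ 0.00039832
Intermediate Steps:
o(Z, x) = -7/2 + Z²/2 (o(Z, x) = -7/2 + (Z*Z)/2 = -7/2 + Z²/2)
y(V) = -7 + √(V² + 2*V) (y(V) = -7 + √(V + (V + V²)) = -7 + √(V² + 2*V))
y(o(r(4, -3), 8))/(-3996) = (-7 + √((-7/2 + (½)*4²)*(2 + (-7/2 + (½)*4²))))/(-3996) = (-7 + √((-7/2 + (½)*16)*(2 + (-7/2 + (½)*16))))*(-1/3996) = (-7 + √((-7/2 + 8)*(2 + (-7/2 + 8))))*(-1/3996) = (-7 + √(9*(2 + 9/2)/2))*(-1/3996) = (-7 + √((9/2)*(13/2)))*(-1/3996) = (-7 + √(117/4))*(-1/3996) = (-7 + 3*√13/2)*(-1/3996) = 7/3996 - √13/2664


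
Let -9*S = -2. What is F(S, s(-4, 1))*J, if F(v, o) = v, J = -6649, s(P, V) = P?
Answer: -13298/9 ≈ -1477.6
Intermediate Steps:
S = 2/9 (S = -⅑*(-2) = 2/9 ≈ 0.22222)
F(S, s(-4, 1))*J = (2/9)*(-6649) = -13298/9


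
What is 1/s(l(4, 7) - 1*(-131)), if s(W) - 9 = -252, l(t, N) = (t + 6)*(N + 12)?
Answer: -1/243 ≈ -0.0041152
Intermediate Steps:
l(t, N) = (6 + t)*(12 + N)
s(W) = -243 (s(W) = 9 - 252 = -243)
1/s(l(4, 7) - 1*(-131)) = 1/(-243) = -1/243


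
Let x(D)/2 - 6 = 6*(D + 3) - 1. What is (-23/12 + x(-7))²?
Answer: 229441/144 ≈ 1593.3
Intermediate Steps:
x(D) = 46 + 12*D (x(D) = 12 + 2*(6*(D + 3) - 1) = 12 + 2*(6*(3 + D) - 1) = 12 + 2*((18 + 6*D) - 1) = 12 + 2*(17 + 6*D) = 12 + (34 + 12*D) = 46 + 12*D)
(-23/12 + x(-7))² = (-23/12 + (46 + 12*(-7)))² = (-23*1/12 + (46 - 84))² = (-23/12 - 38)² = (-479/12)² = 229441/144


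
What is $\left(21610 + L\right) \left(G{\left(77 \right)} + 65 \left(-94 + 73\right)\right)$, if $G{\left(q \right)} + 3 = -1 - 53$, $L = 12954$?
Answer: $-49150008$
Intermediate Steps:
$G{\left(q \right)} = -57$ ($G{\left(q \right)} = -3 - 54 = -57$)
$\left(21610 + L\right) \left(G{\left(77 \right)} + 65 \left(-94 + 73\right)\right) = \left(21610 + 12954\right) \left(-57 + 65 \left(-94 + 73\right)\right) = 34564 \left(-57 + 65 \left(-21\right)\right) = 34564 \left(-57 - 1365\right) = 34564 \left(-1422\right) = -49150008$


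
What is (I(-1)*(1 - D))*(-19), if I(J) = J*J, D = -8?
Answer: -171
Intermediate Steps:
I(J) = J²
(I(-1)*(1 - D))*(-19) = ((-1)²*(1 - 1*(-8)))*(-19) = (1*(1 + 8))*(-19) = (1*9)*(-19) = 9*(-19) = -171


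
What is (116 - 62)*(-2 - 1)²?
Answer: 486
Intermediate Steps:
(116 - 62)*(-2 - 1)² = 54*(-3)² = 54*9 = 486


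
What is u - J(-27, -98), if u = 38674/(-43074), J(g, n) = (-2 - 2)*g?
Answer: -2345333/21537 ≈ -108.90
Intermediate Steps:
J(g, n) = -4*g
u = -19337/21537 (u = 38674*(-1/43074) = -19337/21537 ≈ -0.89785)
u - J(-27, -98) = -19337/21537 - (-4)*(-27) = -19337/21537 - 1*108 = -19337/21537 - 108 = -2345333/21537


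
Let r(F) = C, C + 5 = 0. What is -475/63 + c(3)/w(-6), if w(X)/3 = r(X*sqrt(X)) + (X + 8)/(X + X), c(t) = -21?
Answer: -12079/1953 ≈ -6.1848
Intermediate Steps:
C = -5 (C = -5 + 0 = -5)
r(F) = -5
w(X) = -15 + 3*(8 + X)/(2*X) (w(X) = 3*(-5 + (X + 8)/(X + X)) = 3*(-5 + (8 + X)/((2*X))) = 3*(-5 + (8 + X)*(1/(2*X))) = 3*(-5 + (8 + X)/(2*X)) = -15 + 3*(8 + X)/(2*X))
-475/63 + c(3)/w(-6) = -475/63 - 21/(-27/2 + 12/(-6)) = -475*1/63 - 21/(-27/2 + 12*(-1/6)) = -475/63 - 21/(-27/2 - 2) = -475/63 - 21/(-31/2) = -475/63 - 21*(-2/31) = -475/63 + 42/31 = -12079/1953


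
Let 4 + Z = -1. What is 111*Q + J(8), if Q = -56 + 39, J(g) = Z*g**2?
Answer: -2207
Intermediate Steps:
Z = -5 (Z = -4 - 1 = -5)
J(g) = -5*g**2
Q = -17
111*Q + J(8) = 111*(-17) - 5*8**2 = -1887 - 5*64 = -1887 - 320 = -2207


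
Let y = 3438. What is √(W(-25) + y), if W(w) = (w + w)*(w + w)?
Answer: √5938 ≈ 77.058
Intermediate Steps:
W(w) = 4*w² (W(w) = (2*w)*(2*w) = 4*w²)
√(W(-25) + y) = √(4*(-25)² + 3438) = √(4*625 + 3438) = √(2500 + 3438) = √5938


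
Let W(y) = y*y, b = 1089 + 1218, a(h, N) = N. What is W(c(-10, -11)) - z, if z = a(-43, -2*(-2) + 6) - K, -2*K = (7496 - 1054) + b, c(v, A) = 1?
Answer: -8767/2 ≈ -4383.5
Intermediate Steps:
b = 2307
K = -8749/2 (K = -((7496 - 1054) + 2307)/2 = -(6442 + 2307)/2 = -½*8749 = -8749/2 ≈ -4374.5)
W(y) = y²
z = 8769/2 (z = (-2*(-2) + 6) - 1*(-8749/2) = (4 + 6) + 8749/2 = 10 + 8749/2 = 8769/2 ≈ 4384.5)
W(c(-10, -11)) - z = 1² - 1*8769/2 = 1 - 8769/2 = -8767/2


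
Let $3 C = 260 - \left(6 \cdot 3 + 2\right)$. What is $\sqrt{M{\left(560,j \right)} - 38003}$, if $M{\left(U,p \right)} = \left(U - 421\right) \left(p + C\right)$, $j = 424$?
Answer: $\sqrt{32053} \approx 179.03$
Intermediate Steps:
$C = 80$ ($C = \frac{260 - \left(6 \cdot 3 + 2\right)}{3} = \frac{260 - \left(18 + 2\right)}{3} = \frac{260 - 20}{3} = \frac{1}{3} \cdot 240 = 80$)
$M{\left(U,p \right)} = \left(-421 + U\right) \left(80 + p\right)$ ($M{\left(U,p \right)} = \left(U - 421\right) \left(p + 80\right) = \left(-421 + U\right) \left(80 + p\right)$)
$\sqrt{M{\left(560,j \right)} - 38003} = \sqrt{\left(-33680 - 178504 + 80 \cdot 560 + 560 \cdot 424\right) - 38003} = \sqrt{\left(-33680 - 178504 + 44800 + 237440\right) - 38003} = \sqrt{70056 - 38003} = \sqrt{32053}$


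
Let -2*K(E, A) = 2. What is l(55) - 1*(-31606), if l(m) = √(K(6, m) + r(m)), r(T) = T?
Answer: 31606 + 3*√6 ≈ 31613.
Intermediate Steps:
K(E, A) = -1 (K(E, A) = -½*2 = -1)
l(m) = √(-1 + m)
l(55) - 1*(-31606) = √(-1 + 55) - 1*(-31606) = √54 + 31606 = 3*√6 + 31606 = 31606 + 3*√6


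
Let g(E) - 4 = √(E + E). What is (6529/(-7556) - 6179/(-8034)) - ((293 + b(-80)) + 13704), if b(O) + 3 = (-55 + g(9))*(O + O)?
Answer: -672431104339/30352452 + 480*√2 ≈ -21475.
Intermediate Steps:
g(E) = 4 + √2*√E (g(E) = 4 + √(E + E) = 4 + √(2*E) = 4 + √2*√E)
b(O) = -3 + 2*O*(-51 + 3*√2) (b(O) = -3 + (-55 + (4 + √2*√9))*(O + O) = -3 + (-55 + (4 + √2*3))*(2*O) = -3 + (-55 + (4 + 3*√2))*(2*O) = -3 + (-51 + 3*√2)*(2*O) = -3 + 2*O*(-51 + 3*√2))
(6529/(-7556) - 6179/(-8034)) - ((293 + b(-80)) + 13704) = (6529/(-7556) - 6179/(-8034)) - ((293 + (-3 - 102*(-80) + 6*(-80)*√2)) + 13704) = (6529*(-1/7556) - 6179*(-1/8034)) - ((293 + (-3 + 8160 - 480*√2)) + 13704) = (-6529/7556 + 6179/8034) - ((293 + (8157 - 480*√2)) + 13704) = -2882731/30352452 - ((8450 - 480*√2) + 13704) = -2882731/30352452 - (22154 - 480*√2) = -2882731/30352452 + (-22154 + 480*√2) = -672431104339/30352452 + 480*√2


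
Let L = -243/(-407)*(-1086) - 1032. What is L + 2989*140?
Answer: 169629298/407 ≈ 4.1678e+5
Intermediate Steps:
L = -683922/407 (L = -243*(-1/407)*(-1086) - 1032 = (243/407)*(-1086) - 1032 = -263898/407 - 1032 = -683922/407 ≈ -1680.4)
L + 2989*140 = -683922/407 + 2989*140 = -683922/407 + 418460 = 169629298/407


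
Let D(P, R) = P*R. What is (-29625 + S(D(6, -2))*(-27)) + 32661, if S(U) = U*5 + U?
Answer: 4980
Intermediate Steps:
S(U) = 6*U (S(U) = 5*U + U = 6*U)
(-29625 + S(D(6, -2))*(-27)) + 32661 = (-29625 + (6*(6*(-2)))*(-27)) + 32661 = (-29625 + (6*(-12))*(-27)) + 32661 = (-29625 - 72*(-27)) + 32661 = (-29625 + 1944) + 32661 = -27681 + 32661 = 4980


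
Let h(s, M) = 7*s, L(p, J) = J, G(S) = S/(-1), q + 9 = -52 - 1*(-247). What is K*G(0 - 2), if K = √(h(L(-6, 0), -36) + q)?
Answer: 2*√186 ≈ 27.276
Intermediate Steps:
q = 186 (q = -9 + (-52 - 1*(-247)) = -9 + (-52 + 247) = -9 + 195 = 186)
G(S) = -S (G(S) = S*(-1) = -S)
K = √186 (K = √(7*0 + 186) = √(0 + 186) = √186 ≈ 13.638)
K*G(0 - 2) = √186*(-(0 - 2)) = √186*(-1*(-2)) = √186*2 = 2*√186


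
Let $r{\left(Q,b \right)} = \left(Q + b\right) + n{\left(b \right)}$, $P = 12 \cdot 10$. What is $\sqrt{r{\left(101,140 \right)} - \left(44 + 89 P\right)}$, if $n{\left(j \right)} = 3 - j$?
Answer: $6 i \sqrt{295} \approx 103.05 i$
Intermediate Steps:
$P = 120$
$r{\left(Q,b \right)} = 3 + Q$ ($r{\left(Q,b \right)} = \left(Q + b\right) - \left(-3 + b\right) = 3 + Q$)
$\sqrt{r{\left(101,140 \right)} - \left(44 + 89 P\right)} = \sqrt{\left(3 + 101\right) - 10724} = \sqrt{104 - 10724} = \sqrt{-10620} = 6 i \sqrt{295}$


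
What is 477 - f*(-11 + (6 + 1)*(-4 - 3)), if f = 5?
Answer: 777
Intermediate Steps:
477 - f*(-11 + (6 + 1)*(-4 - 3)) = 477 - 5*(-11 + (6 + 1)*(-4 - 3)) = 477 - 5*(-11 + 7*(-7)) = 477 - 5*(-11 - 49) = 477 - 5*(-60) = 477 - 1*(-300) = 477 + 300 = 777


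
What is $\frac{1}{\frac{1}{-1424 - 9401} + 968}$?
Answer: $\frac{10825}{10478599} \approx 0.0010331$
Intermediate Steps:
$\frac{1}{\frac{1}{-1424 - 9401} + 968} = \frac{1}{\frac{1}{-10825} + 968} = \frac{1}{- \frac{1}{10825} + 968} = \frac{1}{\frac{10478599}{10825}} = \frac{10825}{10478599}$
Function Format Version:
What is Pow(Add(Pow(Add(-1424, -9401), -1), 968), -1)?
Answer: Rational(10825, 10478599) ≈ 0.0010331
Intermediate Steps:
Pow(Add(Pow(Add(-1424, -9401), -1), 968), -1) = Pow(Add(Pow(-10825, -1), 968), -1) = Pow(Add(Rational(-1, 10825), 968), -1) = Pow(Rational(10478599, 10825), -1) = Rational(10825, 10478599)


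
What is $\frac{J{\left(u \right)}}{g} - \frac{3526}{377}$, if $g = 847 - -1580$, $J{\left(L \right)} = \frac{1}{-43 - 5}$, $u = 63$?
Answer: $- \frac{410765273}{43918992} \approx -9.3528$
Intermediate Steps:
$J{\left(L \right)} = - \frac{1}{48}$ ($J{\left(L \right)} = \frac{1}{-48} = - \frac{1}{48}$)
$g = 2427$ ($g = 847 + 1580 = 2427$)
$\frac{J{\left(u \right)}}{g} - \frac{3526}{377} = - \frac{1}{48 \cdot 2427} - \frac{3526}{377} = \left(- \frac{1}{48}\right) \frac{1}{2427} - \frac{3526}{377} = - \frac{1}{116496} - \frac{3526}{377} = - \frac{410765273}{43918992}$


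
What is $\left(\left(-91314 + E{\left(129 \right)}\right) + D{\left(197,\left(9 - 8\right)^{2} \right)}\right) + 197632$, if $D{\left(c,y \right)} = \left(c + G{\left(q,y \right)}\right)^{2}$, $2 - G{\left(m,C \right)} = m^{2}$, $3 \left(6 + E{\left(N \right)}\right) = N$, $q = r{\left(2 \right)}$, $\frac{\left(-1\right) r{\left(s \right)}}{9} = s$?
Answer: $121980$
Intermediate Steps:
$r{\left(s \right)} = - 9 s$
$q = -18$ ($q = \left(-9\right) 2 = -18$)
$E{\left(N \right)} = -6 + \frac{N}{3}$
$G{\left(m,C \right)} = 2 - m^{2}$
$D{\left(c,y \right)} = \left(-322 + c\right)^{2}$ ($D{\left(c,y \right)} = \left(c + \left(2 - \left(-18\right)^{2}\right)\right)^{2} = \left(c + \left(2 - 324\right)\right)^{2} = \left(c - 322\right)^{2} = \left(-322 + c\right)^{2}$)
$\left(\left(-91314 + E{\left(129 \right)}\right) + D{\left(197,\left(9 - 8\right)^{2} \right)}\right) + 197632 = \left(\left(-91314 + \left(-6 + \frac{1}{3} \cdot 129\right)\right) + \left(-322 + 197\right)^{2}\right) + 197632 = \left(\left(-91314 + \left(-6 + 43\right)\right) + \left(-125\right)^{2}\right) + 197632 = \left(\left(-91314 + 37\right) + 15625\right) + 197632 = \left(-91277 + 15625\right) + 197632 = -75652 + 197632 = 121980$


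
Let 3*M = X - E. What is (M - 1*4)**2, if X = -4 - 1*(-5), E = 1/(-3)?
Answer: 1024/81 ≈ 12.642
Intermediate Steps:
E = -1/3 ≈ -0.33333
X = 1 (X = -4 + 5 = 1)
M = 4/9 (M = (1 - 1*(-1/3))/3 = (1 + 1/3)/3 = (1/3)*(4/3) = 4/9 ≈ 0.44444)
(M - 1*4)**2 = (4/9 - 1*4)**2 = (4/9 - 4)**2 = (-32/9)**2 = 1024/81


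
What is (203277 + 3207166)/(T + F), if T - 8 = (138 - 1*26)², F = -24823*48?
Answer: -3410443/1178952 ≈ -2.8928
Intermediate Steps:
F = -1191504
T = 12552 (T = 8 + (138 - 1*26)² = 8 + (138 - 26)² = 8 + 112² = 8 + 12544 = 12552)
(203277 + 3207166)/(T + F) = (203277 + 3207166)/(12552 - 1191504) = 3410443/(-1178952) = 3410443*(-1/1178952) = -3410443/1178952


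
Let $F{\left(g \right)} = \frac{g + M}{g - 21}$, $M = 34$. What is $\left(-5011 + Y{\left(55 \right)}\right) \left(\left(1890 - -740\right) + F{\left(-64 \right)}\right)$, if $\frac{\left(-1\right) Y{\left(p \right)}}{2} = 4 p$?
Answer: $- \frac{243746916}{17} \approx -1.4338 \cdot 10^{7}$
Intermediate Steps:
$Y{\left(p \right)} = - 8 p$ ($Y{\left(p \right)} = - 2 \cdot 4 p = - 8 p$)
$F{\left(g \right)} = \frac{34 + g}{-21 + g}$ ($F{\left(g \right)} = \frac{g + 34}{g - 21} = \frac{34 + g}{-21 + g}$)
$\left(-5011 + Y{\left(55 \right)}\right) \left(\left(1890 - -740\right) + F{\left(-64 \right)}\right) = \left(-5011 - 440\right) \left(\left(1890 - -740\right) + \frac{34 - 64}{-21 - 64}\right) = \left(-5011 - 440\right) \left(\left(1890 + 740\right) + \frac{1}{-85} \left(-30\right)\right) = - 5451 \left(2630 - - \frac{6}{17}\right) = - 5451 \left(2630 + \frac{6}{17}\right) = \left(-5451\right) \frac{44716}{17} = - \frac{243746916}{17}$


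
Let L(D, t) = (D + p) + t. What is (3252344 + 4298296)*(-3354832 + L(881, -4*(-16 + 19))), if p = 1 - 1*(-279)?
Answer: -25322453007120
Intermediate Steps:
p = 280 (p = 1 + 279 = 280)
L(D, t) = 280 + D + t (L(D, t) = (D + 280) + t = (280 + D) + t = 280 + D + t)
(3252344 + 4298296)*(-3354832 + L(881, -4*(-16 + 19))) = (3252344 + 4298296)*(-3354832 + (280 + 881 - 4*(-16 + 19))) = 7550640*(-3354832 + (280 + 881 - 4*3)) = 7550640*(-3354832 + (280 + 881 - 12)) = 7550640*(-3354832 + 1149) = 7550640*(-3353683) = -25322453007120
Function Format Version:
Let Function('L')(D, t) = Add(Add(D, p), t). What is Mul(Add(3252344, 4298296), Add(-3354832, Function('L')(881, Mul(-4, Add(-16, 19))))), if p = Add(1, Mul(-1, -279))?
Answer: -25322453007120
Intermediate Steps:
p = 280 (p = Add(1, 279) = 280)
Function('L')(D, t) = Add(280, D, t) (Function('L')(D, t) = Add(Add(D, 280), t) = Add(Add(280, D), t) = Add(280, D, t))
Mul(Add(3252344, 4298296), Add(-3354832, Function('L')(881, Mul(-4, Add(-16, 19))))) = Mul(Add(3252344, 4298296), Add(-3354832, Add(280, 881, Mul(-4, Add(-16, 19))))) = Mul(7550640, Add(-3354832, Add(280, 881, Mul(-4, 3)))) = Mul(7550640, Add(-3354832, Add(280, 881, -12))) = Mul(7550640, Add(-3354832, 1149)) = Mul(7550640, -3353683) = -25322453007120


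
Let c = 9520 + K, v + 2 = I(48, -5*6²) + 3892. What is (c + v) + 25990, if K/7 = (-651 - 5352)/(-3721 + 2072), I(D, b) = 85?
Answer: 65152786/1649 ≈ 39511.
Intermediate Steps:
K = 42021/1649 (K = 7*((-651 - 5352)/(-3721 + 2072)) = 7*(-6003/(-1649)) = 7*(-6003*(-1/1649)) = 7*(6003/1649) = 42021/1649 ≈ 25.483)
v = 3975 (v = -2 + (85 + 3892) = -2 + 3977 = 3975)
c = 15740501/1649 (c = 9520 + 42021/1649 = 15740501/1649 ≈ 9545.5)
(c + v) + 25990 = (15740501/1649 + 3975) + 25990 = 22295276/1649 + 25990 = 65152786/1649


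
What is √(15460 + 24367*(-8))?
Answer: 2*I*√44869 ≈ 423.65*I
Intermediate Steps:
√(15460 + 24367*(-8)) = √(15460 - 194936) = √(-179476) = 2*I*√44869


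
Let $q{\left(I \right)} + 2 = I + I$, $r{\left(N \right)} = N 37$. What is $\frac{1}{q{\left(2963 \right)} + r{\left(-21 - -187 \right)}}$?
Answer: $\frac{1}{12066} \approx 8.2877 \cdot 10^{-5}$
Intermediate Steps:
$r{\left(N \right)} = 37 N$
$q{\left(I \right)} = -2 + 2 I$ ($q{\left(I \right)} = -2 + \left(I + I\right) = -2 + 2 I$)
$\frac{1}{q{\left(2963 \right)} + r{\left(-21 - -187 \right)}} = \frac{1}{\left(-2 + 2 \cdot 2963\right) + 37 \left(-21 - -187\right)} = \frac{1}{\left(-2 + 5926\right) + 37 \left(-21 + 187\right)} = \frac{1}{5924 + 37 \cdot 166} = \frac{1}{5924 + 6142} = \frac{1}{12066}$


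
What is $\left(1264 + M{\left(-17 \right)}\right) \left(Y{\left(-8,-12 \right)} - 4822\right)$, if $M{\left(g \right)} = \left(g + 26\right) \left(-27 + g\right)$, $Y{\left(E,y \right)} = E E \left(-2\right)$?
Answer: $-4296600$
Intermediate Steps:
$Y{\left(E,y \right)} = - 2 E^{2}$ ($Y{\left(E,y \right)} = E^{2} \left(-2\right) = - 2 E^{2}$)
$M{\left(g \right)} = \left(-27 + g\right) \left(26 + g\right)$ ($M{\left(g \right)} = \left(26 + g\right) \left(-27 + g\right) = \left(-27 + g\right) \left(26 + g\right)$)
$\left(1264 + M{\left(-17 \right)}\right) \left(Y{\left(-8,-12 \right)} - 4822\right) = \left(1264 - \left(685 - 289\right)\right) \left(- 2 \left(-8\right)^{2} - 4822\right) = \left(1264 + \left(-702 + 289 + 17\right)\right) \left(\left(-2\right) 64 - 4822\right) = \left(1264 - 396\right) \left(-128 - 4822\right) = 868 \left(-4950\right) = -4296600$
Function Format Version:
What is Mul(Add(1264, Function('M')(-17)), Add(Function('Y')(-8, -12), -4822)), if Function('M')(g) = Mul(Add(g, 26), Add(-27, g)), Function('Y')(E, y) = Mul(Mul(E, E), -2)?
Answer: -4296600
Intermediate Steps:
Function('Y')(E, y) = Mul(-2, Pow(E, 2)) (Function('Y')(E, y) = Mul(Pow(E, 2), -2) = Mul(-2, Pow(E, 2)))
Function('M')(g) = Mul(Add(-27, g), Add(26, g)) (Function('M')(g) = Mul(Add(26, g), Add(-27, g)) = Mul(Add(-27, g), Add(26, g)))
Mul(Add(1264, Function('M')(-17)), Add(Function('Y')(-8, -12), -4822)) = Mul(Add(1264, Add(-702, Pow(-17, 2), Mul(-1, -17))), Add(Mul(-2, Pow(-8, 2)), -4822)) = Mul(Add(1264, Add(-702, 289, 17)), Add(Mul(-2, 64), -4822)) = Mul(Add(1264, -396), Add(-128, -4822)) = Mul(868, -4950) = -4296600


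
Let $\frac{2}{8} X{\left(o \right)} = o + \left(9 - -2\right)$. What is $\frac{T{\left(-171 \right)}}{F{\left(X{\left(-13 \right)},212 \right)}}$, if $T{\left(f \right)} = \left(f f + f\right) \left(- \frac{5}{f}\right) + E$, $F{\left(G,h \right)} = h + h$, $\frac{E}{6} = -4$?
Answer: $\frac{413}{212} \approx 1.9481$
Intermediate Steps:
$E = -24$ ($E = 6 \left(-4\right) = -24$)
$X{\left(o \right)} = 44 + 4 o$ ($X{\left(o \right)} = 4 \left(o + \left(9 - -2\right)\right) = 4 \left(o + \left(9 + 2\right)\right) = 4 \left(o + 11\right) = 4 \left(11 + o\right) = 44 + 4 o$)
$F{\left(G,h \right)} = 2 h$
$T{\left(f \right)} = -24 - \frac{5 \left(f + f^{2}\right)}{f}$ ($T{\left(f \right)} = \left(f f + f\right) \left(- \frac{5}{f}\right) - 24 = \left(f^{2} + f\right) \left(- \frac{5}{f}\right) - 24 = \left(f + f^{2}\right) \left(- \frac{5}{f}\right) - 24 = - \frac{5 \left(f + f^{2}\right)}{f} - 24 = -24 - \frac{5 \left(f + f^{2}\right)}{f}$)
$\frac{T{\left(-171 \right)}}{F{\left(X{\left(-13 \right)},212 \right)}} = \frac{-29 - -855}{2 \cdot 212} = \frac{-29 + 855}{424} = 826 \cdot \frac{1}{424} = \frac{413}{212}$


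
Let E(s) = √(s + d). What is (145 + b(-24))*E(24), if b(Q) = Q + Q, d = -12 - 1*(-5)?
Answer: 97*√17 ≈ 399.94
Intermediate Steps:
d = -7 (d = -12 + 5 = -7)
E(s) = √(-7 + s) (E(s) = √(s - 7) = √(-7 + s))
b(Q) = 2*Q
(145 + b(-24))*E(24) = (145 + 2*(-24))*√(-7 + 24) = (145 - 48)*√17 = 97*√17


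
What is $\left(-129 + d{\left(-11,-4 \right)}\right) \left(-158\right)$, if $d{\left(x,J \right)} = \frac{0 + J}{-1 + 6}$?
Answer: $\frac{102542}{5} \approx 20508.0$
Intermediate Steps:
$d{\left(x,J \right)} = \frac{J}{5}$
$\left(-129 + d{\left(-11,-4 \right)}\right) \left(-158\right) = \left(-129 + \frac{1}{5} \left(-4\right)\right) \left(-158\right) = \left(-129 - \frac{4}{5}\right) \left(-158\right) = \left(- \frac{649}{5}\right) \left(-158\right) = \frac{102542}{5}$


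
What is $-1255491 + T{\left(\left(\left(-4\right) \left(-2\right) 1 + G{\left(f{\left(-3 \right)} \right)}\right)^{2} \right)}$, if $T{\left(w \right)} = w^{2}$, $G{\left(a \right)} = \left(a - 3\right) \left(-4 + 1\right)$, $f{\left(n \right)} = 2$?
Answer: $-1240850$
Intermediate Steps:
$G{\left(a \right)} = 9 - 3 a$ ($G{\left(a \right)} = \left(-3 + a\right) \left(-3\right) = 9 - 3 a$)
$-1255491 + T{\left(\left(\left(-4\right) \left(-2\right) 1 + G{\left(f{\left(-3 \right)} \right)}\right)^{2} \right)} = -1255491 + \left(\left(\left(-4\right) \left(-2\right) 1 + \left(9 - 6\right)\right)^{2}\right)^{2} = -1255491 + \left(\left(8 \cdot 1 + \left(9 - 6\right)\right)^{2}\right)^{2} = -1255491 + \left(\left(8 + 3\right)^{2}\right)^{2} = -1255491 + \left(11^{2}\right)^{2} = -1255491 + 121^{2} = -1255491 + 14641 = -1240850$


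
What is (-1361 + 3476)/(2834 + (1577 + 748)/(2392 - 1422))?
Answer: 410310/550261 ≈ 0.74566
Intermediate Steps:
(-1361 + 3476)/(2834 + (1577 + 748)/(2392 - 1422)) = 2115/(2834 + 2325/970) = 2115/(2834 + 2325*(1/970)) = 2115/(2834 + 465/194) = 2115/(550261/194) = 2115*(194/550261) = 410310/550261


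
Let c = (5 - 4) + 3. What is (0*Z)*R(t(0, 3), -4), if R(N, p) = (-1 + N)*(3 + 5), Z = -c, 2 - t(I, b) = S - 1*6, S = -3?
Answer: 0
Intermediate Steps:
c = 4 (c = 1 + 3 = 4)
t(I, b) = 11 (t(I, b) = 2 - (-3 - 1*6) = 2 - (-3 - 6) = 2 - 1*(-9) = 2 + 9 = 11)
Z = -4 (Z = -1*4 = -4)
R(N, p) = -8 + 8*N (R(N, p) = (-1 + N)*8 = -8 + 8*N)
(0*Z)*R(t(0, 3), -4) = (0*(-4))*(-8 + 8*11) = 0*(-8 + 88) = 0*80 = 0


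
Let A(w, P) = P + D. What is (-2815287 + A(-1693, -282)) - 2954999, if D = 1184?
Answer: -5769384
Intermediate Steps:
A(w, P) = 1184 + P (A(w, P) = P + 1184 = 1184 + P)
(-2815287 + A(-1693, -282)) - 2954999 = (-2815287 + (1184 - 282)) - 2954999 = (-2815287 + 902) - 2954999 = -2814385 - 2954999 = -5769384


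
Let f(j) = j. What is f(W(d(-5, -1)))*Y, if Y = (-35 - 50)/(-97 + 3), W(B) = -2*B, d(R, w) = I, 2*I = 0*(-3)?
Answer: 0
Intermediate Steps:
I = 0 (I = (0*(-3))/2 = (½)*0 = 0)
d(R, w) = 0
Y = 85/94 (Y = -85/(-94) = -85*(-1/94) = 85/94 ≈ 0.90425)
f(W(d(-5, -1)))*Y = -2*0*(85/94) = 0*(85/94) = 0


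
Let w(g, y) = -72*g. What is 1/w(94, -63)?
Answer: -1/6768 ≈ -0.00014775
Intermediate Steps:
1/w(94, -63) = 1/(-72*94) = 1/(-6768) = -1/6768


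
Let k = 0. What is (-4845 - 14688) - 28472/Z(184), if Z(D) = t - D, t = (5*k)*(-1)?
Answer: -445700/23 ≈ -19378.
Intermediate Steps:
t = 0 (t = (5*0)*(-1) = 0*(-1) = 0)
Z(D) = -D (Z(D) = 0 - D = -D)
(-4845 - 14688) - 28472/Z(184) = (-4845 - 14688) - 28472/((-1*184)) = -19533 - 28472/(-184) = -19533 - 28472*(-1/184) = -19533 + 3559/23 = -445700/23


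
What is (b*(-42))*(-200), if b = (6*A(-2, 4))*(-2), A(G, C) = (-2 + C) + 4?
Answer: -604800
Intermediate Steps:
A(G, C) = 2 + C
b = -72 (b = (6*(2 + 4))*(-2) = (6*6)*(-2) = 36*(-2) = -72)
(b*(-42))*(-200) = -72*(-42)*(-200) = 3024*(-200) = -604800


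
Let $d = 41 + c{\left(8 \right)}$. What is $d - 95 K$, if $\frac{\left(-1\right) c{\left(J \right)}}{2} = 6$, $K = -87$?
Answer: $8294$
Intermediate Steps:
$c{\left(J \right)} = -12$ ($c{\left(J \right)} = \left(-2\right) 6 = -12$)
$d = 29$ ($d = 41 - 12 = 29$)
$d - 95 K = 29 - -8265 = 29 + 8265 = 8294$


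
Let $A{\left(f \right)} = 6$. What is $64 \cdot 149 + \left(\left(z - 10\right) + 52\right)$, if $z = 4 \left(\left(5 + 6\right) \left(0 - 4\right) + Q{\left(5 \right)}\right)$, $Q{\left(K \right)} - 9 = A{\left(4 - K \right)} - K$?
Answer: $9442$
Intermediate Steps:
$Q{\left(K \right)} = 15 - K$ ($Q{\left(K \right)} = 9 - \left(-6 + K\right) = 15 - K$)
$z = -136$ ($z = 4 \left(\left(5 + 6\right) \left(0 - 4\right) + \left(15 - 5\right)\right) = 4 \left(11 \left(-4\right) + \left(15 - 5\right)\right) = 4 \left(-44 + 10\right) = 4 \left(-34\right) = -136$)
$64 \cdot 149 + \left(\left(z - 10\right) + 52\right) = 64 \cdot 149 + \left(\left(-136 - 10\right) + 52\right) = 9536 + \left(-146 + 52\right) = 9536 - 94 = 9442$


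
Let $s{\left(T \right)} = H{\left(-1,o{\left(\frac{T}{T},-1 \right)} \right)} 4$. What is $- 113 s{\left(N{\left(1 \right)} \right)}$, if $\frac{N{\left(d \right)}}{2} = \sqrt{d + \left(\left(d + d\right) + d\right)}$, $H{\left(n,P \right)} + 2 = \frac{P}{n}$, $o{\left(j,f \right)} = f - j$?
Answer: $0$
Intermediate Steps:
$H{\left(n,P \right)} = -2 + \frac{P}{n}$
$N{\left(d \right)} = 4 \sqrt{d}$ ($N{\left(d \right)} = 2 \sqrt{d + \left(\left(d + d\right) + d\right)} = 2 \sqrt{d + \left(2 d + d\right)} = 2 \sqrt{d + 3 d} = 2 \sqrt{4 d} = 2 \cdot 2 \sqrt{d} = 4 \sqrt{d}$)
$s{\left(T \right)} = 0$ ($s{\left(T \right)} = \left(-2 + \frac{-1 - \frac{T}{T}}{-1}\right) 4 = \left(-2 + \left(-1 - 1\right) \left(-1\right)\right) 4 = \left(-2 - -2\right) 4 = \left(-2 + 2\right) 4 = 0 \cdot 4 = 0$)
$- 113 s{\left(N{\left(1 \right)} \right)} = \left(-113\right) 0 = 0$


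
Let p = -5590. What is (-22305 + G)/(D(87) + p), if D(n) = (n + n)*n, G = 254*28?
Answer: -15193/9548 ≈ -1.5912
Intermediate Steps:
G = 7112
D(n) = 2*n² (D(n) = (2*n)*n = 2*n²)
(-22305 + G)/(D(87) + p) = (-22305 + 7112)/(2*87² - 5590) = -15193/(2*7569 - 5590) = -15193/(15138 - 5590) = -15193/9548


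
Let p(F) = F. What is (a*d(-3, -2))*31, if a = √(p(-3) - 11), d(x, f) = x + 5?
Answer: 62*I*√14 ≈ 231.98*I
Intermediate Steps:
d(x, f) = 5 + x
a = I*√14 (a = √(-3 - 11) = √(-14) = I*√14 ≈ 3.7417*I)
(a*d(-3, -2))*31 = ((I*√14)*(5 - 3))*31 = ((I*√14)*2)*31 = (2*I*√14)*31 = 62*I*√14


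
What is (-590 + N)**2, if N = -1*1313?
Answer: 3621409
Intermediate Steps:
N = -1313
(-590 + N)**2 = (-590 - 1313)**2 = (-1903)**2 = 3621409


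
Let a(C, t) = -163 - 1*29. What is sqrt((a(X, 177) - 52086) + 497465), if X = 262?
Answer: sqrt(445187) ≈ 667.22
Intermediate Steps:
a(C, t) = -192 (a(C, t) = -163 - 29 = -192)
sqrt((a(X, 177) - 52086) + 497465) = sqrt((-192 - 52086) + 497465) = sqrt(-52278 + 497465) = sqrt(445187)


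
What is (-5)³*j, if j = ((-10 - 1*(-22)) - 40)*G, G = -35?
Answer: -122500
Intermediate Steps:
j = 980 (j = ((-10 - 1*(-22)) - 40)*(-35) = ((-10 + 22) - 40)*(-35) = (12 - 40)*(-35) = -28*(-35) = 980)
(-5)³*j = (-5)³*980 = -125*980 = -122500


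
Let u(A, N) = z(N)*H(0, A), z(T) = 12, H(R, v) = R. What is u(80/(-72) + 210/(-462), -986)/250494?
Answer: 0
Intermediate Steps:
u(A, N) = 0 (u(A, N) = 12*0 = 0)
u(80/(-72) + 210/(-462), -986)/250494 = 0/250494 = 0*(1/250494) = 0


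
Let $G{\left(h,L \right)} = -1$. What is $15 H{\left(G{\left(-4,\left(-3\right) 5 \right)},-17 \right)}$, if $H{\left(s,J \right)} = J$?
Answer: $-255$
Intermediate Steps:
$15 H{\left(G{\left(-4,\left(-3\right) 5 \right)},-17 \right)} = 15 \left(-17\right) = -255$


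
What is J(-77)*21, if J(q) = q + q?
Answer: -3234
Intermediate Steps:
J(q) = 2*q
J(-77)*21 = (2*(-77))*21 = -154*21 = -3234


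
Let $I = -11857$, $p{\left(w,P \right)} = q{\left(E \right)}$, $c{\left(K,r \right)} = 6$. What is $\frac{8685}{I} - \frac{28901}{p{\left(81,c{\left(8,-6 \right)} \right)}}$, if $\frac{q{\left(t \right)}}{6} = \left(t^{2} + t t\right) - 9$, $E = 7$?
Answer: $- \frac{347316947}{6331638} \approx -54.854$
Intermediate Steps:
$q{\left(t \right)} = -54 + 12 t^{2}$ ($q{\left(t \right)} = 6 \left(\left(t^{2} + t t\right) - 9\right) = 6 \left(\left(t^{2} + t^{2}\right) - 9\right) = 6 \left(2 t^{2} - 9\right) = 6 \left(-9 + 2 t^{2}\right) = -54 + 12 t^{2}$)
$p{\left(w,P \right)} = 534$ ($p{\left(w,P \right)} = -54 + 12 \cdot 7^{2} = -54 + 12 \cdot 49 = -54 + 588 = 534$)
$\frac{8685}{I} - \frac{28901}{p{\left(81,c{\left(8,-6 \right)} \right)}} = \frac{8685}{-11857} - \frac{28901}{534} = 8685 \left(- \frac{1}{11857}\right) - \frac{28901}{534} = - \frac{8685}{11857} - \frac{28901}{534} = - \frac{347316947}{6331638}$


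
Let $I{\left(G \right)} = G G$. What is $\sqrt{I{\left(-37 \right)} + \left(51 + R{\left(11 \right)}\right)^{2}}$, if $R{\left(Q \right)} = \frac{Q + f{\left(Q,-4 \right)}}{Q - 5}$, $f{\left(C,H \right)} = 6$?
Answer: $\frac{\sqrt{153613}}{6} \approx 65.323$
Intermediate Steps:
$R{\left(Q \right)} = \frac{6 + Q}{-5 + Q}$ ($R{\left(Q \right)} = \frac{Q + 6}{Q - 5} = \frac{6 + Q}{-5 + Q}$)
$I{\left(G \right)} = G^{2}$
$\sqrt{I{\left(-37 \right)} + \left(51 + R{\left(11 \right)}\right)^{2}} = \sqrt{\left(-37\right)^{2} + \left(51 + \frac{6 + 11}{-5 + 11}\right)^{2}} = \sqrt{1369 + \left(51 + \frac{1}{6} \cdot 17\right)^{2}} = \sqrt{1369 + \left(51 + \frac{17}{6}\right)^{2}} = \sqrt{1369 + \left(\frac{323}{6}\right)^{2}} = \sqrt{1369 + \frac{104329}{36}} = \sqrt{\frac{153613}{36}} = \frac{\sqrt{153613}}{6}$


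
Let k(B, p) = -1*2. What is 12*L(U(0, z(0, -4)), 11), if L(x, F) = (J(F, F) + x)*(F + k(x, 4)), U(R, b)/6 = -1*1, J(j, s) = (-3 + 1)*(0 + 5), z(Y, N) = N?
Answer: -1728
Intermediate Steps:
J(j, s) = -10 (J(j, s) = -2*5 = -10)
k(B, p) = -2
U(R, b) = -6 (U(R, b) = 6*(-1*1) = 6*(-1) = -6)
L(x, F) = (-10 + x)*(-2 + F) (L(x, F) = (-10 + x)*(F - 2) = (-10 + x)*(-2 + F))
12*L(U(0, z(0, -4)), 11) = 12*(20 - 10*11 - 2*(-6) + 11*(-6)) = 12*(20 - 110 + 12 - 66) = 12*(-144) = -1728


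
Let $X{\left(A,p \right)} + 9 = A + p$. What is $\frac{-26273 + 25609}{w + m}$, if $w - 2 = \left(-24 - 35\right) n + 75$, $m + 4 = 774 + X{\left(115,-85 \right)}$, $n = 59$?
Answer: $\frac{664}{2613} \approx 0.25411$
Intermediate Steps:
$X{\left(A,p \right)} = -9 + A + p$ ($X{\left(A,p \right)} = -9 + \left(A + p\right) = -9 + A + p$)
$m = 791$ ($m = -4 + \left(774 - -21\right) = -4 + \left(774 + 21\right) = -4 + 795 = 791$)
$w = -3404$ ($w = 2 + \left(\left(-24 - 35\right) 59 + 75\right) = 2 + \left(\left(-59\right) 59 + 75\right) = 2 + \left(-3481 + 75\right) = 2 - 3406 = -3404$)
$\frac{-26273 + 25609}{w + m} = \frac{-26273 + 25609}{-3404 + 791} = - \frac{664}{-2613} = \left(-664\right) \left(- \frac{1}{2613}\right) = \frac{664}{2613}$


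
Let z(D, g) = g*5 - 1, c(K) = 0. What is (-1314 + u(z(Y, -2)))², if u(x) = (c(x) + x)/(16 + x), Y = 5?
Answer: 43309561/25 ≈ 1.7324e+6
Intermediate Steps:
z(D, g) = -1 + 5*g (z(D, g) = 5*g - 1 = -1 + 5*g)
u(x) = x/(16 + x) (u(x) = (0 + x)/(16 + x) = x/(16 + x))
(-1314 + u(z(Y, -2)))² = (-1314 + (-1 + 5*(-2))/(16 + (-1 + 5*(-2))))² = (-1314 + (-1 - 10)/(16 + (-1 - 10)))² = (-1314 - 11/(16 - 11))² = (-1314 - 11/5)² = (-6581/5)² = 43309561/25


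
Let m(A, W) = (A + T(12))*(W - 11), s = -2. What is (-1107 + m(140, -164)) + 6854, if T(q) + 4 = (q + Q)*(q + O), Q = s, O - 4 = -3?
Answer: -40803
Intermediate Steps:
O = 1 (O = 4 - 3 = 1)
Q = -2
T(q) = -4 + (1 + q)*(-2 + q) (T(q) = -4 + (q - 2)*(q + 1) = -4 + (-2 + q)*(1 + q) = -4 + (1 + q)*(-2 + q))
m(A, W) = (-11 + W)*(126 + A) (m(A, W) = (A + (-6 + 12**2 - 1*12))*(W - 11) = (A + (-6 + 144 - 12))*(-11 + W) = (A + 126)*(-11 + W) = (126 + A)*(-11 + W) = (-11 + W)*(126 + A))
(-1107 + m(140, -164)) + 6854 = (-1107 + (-1386 - 11*140 + 126*(-164) + 140*(-164))) + 6854 = (-1107 + (-1386 - 1540 - 20664 - 22960)) + 6854 = (-1107 - 46550) + 6854 = -47657 + 6854 = -40803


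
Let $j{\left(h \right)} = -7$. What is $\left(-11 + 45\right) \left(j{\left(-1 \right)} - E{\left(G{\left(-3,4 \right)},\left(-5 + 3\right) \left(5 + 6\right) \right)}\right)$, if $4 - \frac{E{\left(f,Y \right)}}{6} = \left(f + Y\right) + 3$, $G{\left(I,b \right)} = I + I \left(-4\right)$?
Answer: $-3094$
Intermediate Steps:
$G{\left(I,b \right)} = - 3 I$ ($G{\left(I,b \right)} = I - 4 I = - 3 I$)
$E{\left(f,Y \right)} = 6 - 6 Y - 6 f$ ($E{\left(f,Y \right)} = 24 - 6 \left(\left(f + Y\right) + 3\right) = 24 - 6 \left(\left(Y + f\right) + 3\right) = 24 - 6 \left(3 + Y + f\right) = 24 - \left(18 + 6 Y + 6 f\right) = 6 - 6 Y - 6 f$)
$\left(-11 + 45\right) \left(j{\left(-1 \right)} - E{\left(G{\left(-3,4 \right)},\left(-5 + 3\right) \left(5 + 6\right) \right)}\right) = \left(-11 + 45\right) \left(-7 - \left(6 - 6 \left(-5 + 3\right) \left(5 + 6\right) - 6 \left(\left(-3\right) \left(-3\right)\right)\right)\right) = 34 \left(-7 - \left(6 - 6 \left(\left(-2\right) 11\right) - 54\right)\right) = 34 \left(-7 - \left(6 - -132 - 54\right)\right) = 34 \left(-7 - \left(6 + 132 - 54\right)\right) = 34 \left(-7 - 84\right) = 34 \left(-91\right) = -3094$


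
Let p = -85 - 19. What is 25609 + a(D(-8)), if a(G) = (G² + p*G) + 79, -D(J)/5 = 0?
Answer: 25688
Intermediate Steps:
D(J) = 0 (D(J) = -5*0 = 0)
p = -104
a(G) = 79 + G² - 104*G (a(G) = (G² - 104*G) + 79 = 79 + G² - 104*G)
25609 + a(D(-8)) = 25609 + (79 + 0² - 104*0) = 25609 + (79 + 0 + 0) = 25609 + 79 = 25688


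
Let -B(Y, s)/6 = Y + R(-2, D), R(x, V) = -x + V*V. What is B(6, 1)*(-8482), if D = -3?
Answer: 865164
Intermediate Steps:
R(x, V) = V**2 - x (R(x, V) = -x + V**2 = V**2 - x)
B(Y, s) = -66 - 6*Y (B(Y, s) = -6*(Y + ((-3)**2 - 1*(-2))) = -6*(Y + (9 + 2)) = -6*(Y + 11) = -6*(11 + Y) = -66 - 6*Y)
B(6, 1)*(-8482) = (-66 - 6*6)*(-8482) = (-66 - 36)*(-8482) = -102*(-8482) = 865164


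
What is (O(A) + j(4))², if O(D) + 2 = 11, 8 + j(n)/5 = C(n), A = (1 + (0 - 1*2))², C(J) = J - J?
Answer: 961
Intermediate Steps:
C(J) = 0
A = 1 (A = (1 + (0 - 2))² = (1 - 2)² = (-1)² = 1)
j(n) = -40 (j(n) = -40 + 5*0 = -40 + 0 = -40)
O(D) = 9 (O(D) = -2 + 11 = 9)
(O(A) + j(4))² = (9 - 40)² = (-31)² = 961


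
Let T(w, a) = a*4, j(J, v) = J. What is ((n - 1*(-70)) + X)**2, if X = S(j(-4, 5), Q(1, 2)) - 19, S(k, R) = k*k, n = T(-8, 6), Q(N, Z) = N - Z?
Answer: 8281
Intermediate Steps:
T(w, a) = 4*a
n = 24 (n = 4*6 = 24)
S(k, R) = k**2
X = -3 (X = (-4)**2 - 19 = 16 - 19 = -3)
((n - 1*(-70)) + X)**2 = ((24 - 1*(-70)) - 3)**2 = ((24 + 70) - 3)**2 = (94 - 3)**2 = 91**2 = 8281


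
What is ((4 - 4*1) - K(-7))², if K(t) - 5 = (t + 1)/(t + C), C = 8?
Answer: 1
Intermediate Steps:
K(t) = 5 + (1 + t)/(8 + t) (K(t) = 5 + (t + 1)/(t + 8) = 5 + (1 + t)/(8 + t))
((4 - 4*1) - K(-7))² = ((4 - 4*1) - (41 + 6*(-7))/(8 - 7))² = ((4 - 4) - (41 - 42)/1)² = (0 - (-1))² = (0 - 1*(-1))² = (0 + 1)² = 1² = 1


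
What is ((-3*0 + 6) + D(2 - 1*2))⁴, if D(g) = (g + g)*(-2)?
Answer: 1296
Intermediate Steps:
D(g) = -4*g (D(g) = (2*g)*(-2) = -4*g)
((-3*0 + 6) + D(2 - 1*2))⁴ = ((-3*0 + 6) - 4*(2 - 1*2))⁴ = ((0 + 6) - 4*(2 - 2))⁴ = (6 - 4*0)⁴ = (6 + 0)⁴ = 6⁴ = 1296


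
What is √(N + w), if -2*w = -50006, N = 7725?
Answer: 2*√8182 ≈ 180.91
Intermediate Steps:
w = 25003 (w = -½*(-50006) = 25003)
√(N + w) = √(7725 + 25003) = √32728 = 2*√8182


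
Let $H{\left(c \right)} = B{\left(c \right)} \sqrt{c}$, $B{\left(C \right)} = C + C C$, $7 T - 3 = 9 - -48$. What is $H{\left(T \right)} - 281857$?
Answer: $-281857 + \frac{8040 \sqrt{105}}{343} \approx -2.8162 \cdot 10^{5}$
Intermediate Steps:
$T = \frac{60}{7}$ ($T = \frac{3}{7} + \frac{9 - -48}{7} = \frac{3}{7} + \frac{9 + 48}{7} = \frac{3}{7} + \frac{1}{7} \cdot 57 = \frac{3}{7} + \frac{57}{7} = \frac{60}{7} \approx 8.5714$)
$B{\left(C \right)} = C + C^{2}$
$H{\left(c \right)} = c^{\frac{3}{2}} \left(1 + c\right)$ ($H{\left(c \right)} = c \left(1 + c\right) \sqrt{c} = c^{\frac{3}{2}} \left(1 + c\right)$)
$H{\left(T \right)} - 281857 = \left(\frac{60}{7}\right)^{\frac{3}{2}} \left(1 + \frac{60}{7}\right) - 281857 = \frac{120 \sqrt{105}}{49} \cdot \frac{67}{7} - 281857 = \frac{8040 \sqrt{105}}{343} - 281857 = -281857 + \frac{8040 \sqrt{105}}{343}$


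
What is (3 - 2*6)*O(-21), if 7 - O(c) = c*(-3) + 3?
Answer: 531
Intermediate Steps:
O(c) = 4 + 3*c (O(c) = 7 - (c*(-3) + 3) = 7 - (-3*c + 3) = 7 - (3 - 3*c) = 7 + (-3 + 3*c) = 4 + 3*c)
(3 - 2*6)*O(-21) = (3 - 2*6)*(4 + 3*(-21)) = (3 - 12)*(4 - 63) = -9*(-59) = 531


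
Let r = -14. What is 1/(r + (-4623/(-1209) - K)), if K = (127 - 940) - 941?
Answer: 403/702761 ≈ 0.00057345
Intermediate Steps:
K = -1754 (K = -813 - 941 = -1754)
1/(r + (-4623/(-1209) - K)) = 1/(-14 + (-4623/(-1209) - 1*(-1754))) = 1/(-14 + (-4623*(-1/1209) + 1754)) = 1/(-14 + (1541/403 + 1754)) = 1/(-14 + 708403/403) = 1/(702761/403) = 403/702761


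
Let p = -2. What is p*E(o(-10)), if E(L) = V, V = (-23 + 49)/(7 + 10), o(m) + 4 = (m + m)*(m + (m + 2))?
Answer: -52/17 ≈ -3.0588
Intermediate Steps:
o(m) = -4 + 2*m*(2 + 2*m) (o(m) = -4 + (m + m)*(m + (m + 2)) = -4 + (2*m)*(m + (2 + m)) = -4 + (2*m)*(2 + 2*m) = -4 + 2*m*(2 + 2*m))
V = 26/17 ≈ 1.5294
E(L) = 26/17
p*E(o(-10)) = -2*26/17 = -52/17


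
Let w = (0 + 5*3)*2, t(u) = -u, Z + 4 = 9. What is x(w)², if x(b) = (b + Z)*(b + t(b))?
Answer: 0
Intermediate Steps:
Z = 5 (Z = -4 + 9 = 5)
w = 30 (w = (0 + 15)*2 = 15*2 = 30)
x(b) = 0 (x(b) = (b + 5)*(b - b) = (5 + b)*0 = 0)
x(w)² = 0² = 0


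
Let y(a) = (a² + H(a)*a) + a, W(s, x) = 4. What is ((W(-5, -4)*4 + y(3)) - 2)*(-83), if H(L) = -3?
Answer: -1411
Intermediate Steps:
y(a) = a² - 2*a (y(a) = (a² - 3*a) + a = a² - 2*a)
((W(-5, -4)*4 + y(3)) - 2)*(-83) = ((4*4 + 3*(-2 + 3)) - 2)*(-83) = ((16 + 3*1) - 2)*(-83) = ((16 + 3) - 2)*(-83) = (19 - 2)*(-83) = 17*(-83) = -1411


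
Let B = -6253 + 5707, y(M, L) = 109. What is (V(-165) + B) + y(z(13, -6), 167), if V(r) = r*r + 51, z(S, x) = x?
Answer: 26839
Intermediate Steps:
V(r) = 51 + r**2 (V(r) = r**2 + 51 = 51 + r**2)
B = -546
(V(-165) + B) + y(z(13, -6), 167) = ((51 + (-165)**2) - 546) + 109 = ((51 + 27225) - 546) + 109 = (27276 - 546) + 109 = 26730 + 109 = 26839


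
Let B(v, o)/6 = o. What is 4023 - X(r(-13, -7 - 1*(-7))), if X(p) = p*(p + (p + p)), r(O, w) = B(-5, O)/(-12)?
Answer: 15585/4 ≈ 3896.3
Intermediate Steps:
B(v, o) = 6*o
r(O, w) = -O/2 (r(O, w) = (6*O)/(-12) = (6*O)*(-1/12) = -O/2)
X(p) = 3*p² (X(p) = p*(p + 2*p) = p*(3*p) = 3*p²)
4023 - X(r(-13, -7 - 1*(-7))) = 4023 - 3*(-½*(-13))² = 4023 - 3*(13/2)² = 4023 - 3*169/4 = 4023 - 1*507/4 = 4023 - 507/4 = 15585/4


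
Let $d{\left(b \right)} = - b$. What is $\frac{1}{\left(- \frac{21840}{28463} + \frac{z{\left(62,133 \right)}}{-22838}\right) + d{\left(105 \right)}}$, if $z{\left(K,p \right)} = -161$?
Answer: $- \frac{650037994}{68748188747} \approx -0.0094554$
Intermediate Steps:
$\frac{1}{\left(- \frac{21840}{28463} + \frac{z{\left(62,133 \right)}}{-22838}\right) + d{\left(105 \right)}} = \frac{1}{\left(- \frac{21840}{28463} - \frac{161}{-22838}\right) - 105} = \frac{1}{\left(\left(-21840\right) \frac{1}{28463} - - \frac{161}{22838}\right) - 105} = \frac{1}{\left(- \frac{21840}{28463} + \frac{161}{22838}\right) - 105} = \frac{1}{- \frac{494199377}{650037994} - 105} = \frac{1}{- \frac{68748188747}{650037994}} = - \frac{650037994}{68748188747}$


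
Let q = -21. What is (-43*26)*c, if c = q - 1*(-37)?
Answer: -17888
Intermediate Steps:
c = 16 (c = -21 - 1*(-37) = -21 + 37 = 16)
(-43*26)*c = -43*26*16 = -1118*16 = -17888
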